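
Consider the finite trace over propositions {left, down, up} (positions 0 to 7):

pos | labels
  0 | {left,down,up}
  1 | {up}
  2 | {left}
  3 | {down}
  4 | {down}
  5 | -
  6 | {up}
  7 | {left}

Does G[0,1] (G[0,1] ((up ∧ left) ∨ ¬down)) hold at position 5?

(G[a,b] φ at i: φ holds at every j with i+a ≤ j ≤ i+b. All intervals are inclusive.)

True

Check G[0,1] ((up ∧ left) ∨ ¬down) at every j in [5,6]:
  j=5: holds on [5,6]
  j=6: holds on [6,7]
All positions satisfy it → formula holds.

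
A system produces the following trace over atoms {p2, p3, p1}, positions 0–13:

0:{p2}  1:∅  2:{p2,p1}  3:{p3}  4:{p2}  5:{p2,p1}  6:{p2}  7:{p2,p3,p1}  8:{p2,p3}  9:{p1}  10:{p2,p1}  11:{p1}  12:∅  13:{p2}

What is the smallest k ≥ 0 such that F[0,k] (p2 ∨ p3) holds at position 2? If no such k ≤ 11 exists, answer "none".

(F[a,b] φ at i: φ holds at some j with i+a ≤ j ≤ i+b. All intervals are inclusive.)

Scan j = 2,3,… for (p2 ∨ p3):
  j=2: holds
First hit at j=2, so smallest k = 2-2 = 0.

0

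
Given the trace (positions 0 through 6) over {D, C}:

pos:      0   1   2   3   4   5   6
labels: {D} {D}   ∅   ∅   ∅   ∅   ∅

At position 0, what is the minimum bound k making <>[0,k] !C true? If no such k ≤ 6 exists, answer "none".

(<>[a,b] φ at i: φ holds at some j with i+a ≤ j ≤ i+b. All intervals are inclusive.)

Scan j = 0,1,… for !C:
  j=0: holds
First hit at j=0, so smallest k = 0-0 = 0.

0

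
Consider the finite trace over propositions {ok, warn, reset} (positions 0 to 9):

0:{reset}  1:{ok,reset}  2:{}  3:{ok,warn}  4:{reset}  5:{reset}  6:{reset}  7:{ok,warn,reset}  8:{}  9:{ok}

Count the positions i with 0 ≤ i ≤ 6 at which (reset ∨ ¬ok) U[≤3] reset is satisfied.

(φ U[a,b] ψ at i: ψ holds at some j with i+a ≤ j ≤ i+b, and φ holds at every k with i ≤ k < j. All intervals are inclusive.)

Evaluate at each i in [0,6]:
  i=0: ✓ (rhs at j=0)
  i=1: ✓ (rhs at j=1)
  i=2: ✗ (lhs fails at k=3 before rhs at j=4)
  i=3: ✗ (lhs fails at k=3 before rhs at j=4)
  i=4: ✓ (rhs at j=4)
  i=5: ✓ (rhs at j=5)
  i=6: ✓ (rhs at j=6)
Positions where it holds: {0, 1, 4, 5, 6} → 5.

5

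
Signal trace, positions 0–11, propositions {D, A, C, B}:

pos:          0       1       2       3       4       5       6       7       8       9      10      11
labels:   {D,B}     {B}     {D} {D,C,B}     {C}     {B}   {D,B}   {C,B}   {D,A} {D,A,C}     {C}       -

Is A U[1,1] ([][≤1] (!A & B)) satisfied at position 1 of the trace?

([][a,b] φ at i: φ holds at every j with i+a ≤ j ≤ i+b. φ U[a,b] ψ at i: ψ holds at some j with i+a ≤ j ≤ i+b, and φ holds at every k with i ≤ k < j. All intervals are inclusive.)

No

Need some j in [2,2] with [][≤1] (!A & B), and A at every k in [1,j-1].
  j=2: [][≤1] (!A & B) — fails at 2.
No j in the window works → until fails.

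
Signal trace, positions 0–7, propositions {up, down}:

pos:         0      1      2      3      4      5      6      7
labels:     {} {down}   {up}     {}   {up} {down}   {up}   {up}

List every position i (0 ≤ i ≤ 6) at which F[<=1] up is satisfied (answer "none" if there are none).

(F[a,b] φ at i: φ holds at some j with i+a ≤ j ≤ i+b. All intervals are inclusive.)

Evaluate at each i in [0,6]:
  i=0: ✗ (none in [0,1])
  i=1: ✓ (witness j=2)
  i=2: ✓ (witness j=2)
  i=3: ✓ (witness j=4)
  i=4: ✓ (witness j=4)
  i=5: ✓ (witness j=6)
  i=6: ✓ (witness j=6)

1, 2, 3, 4, 5, 6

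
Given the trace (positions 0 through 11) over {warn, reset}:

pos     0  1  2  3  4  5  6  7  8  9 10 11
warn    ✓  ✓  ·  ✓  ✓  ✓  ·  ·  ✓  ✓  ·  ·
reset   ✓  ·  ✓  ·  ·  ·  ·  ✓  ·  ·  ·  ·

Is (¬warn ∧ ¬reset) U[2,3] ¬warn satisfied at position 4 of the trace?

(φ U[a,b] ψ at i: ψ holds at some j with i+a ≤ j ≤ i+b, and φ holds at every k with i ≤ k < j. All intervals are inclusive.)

Need some j in [6,7] with ¬warn, and (¬warn ∧ ¬reset) at every k in [4,j-1].
  j=6: ¬warn holds, but (¬warn ∧ ¬reset) fails at k=4 → not this j.
  j=7: ¬warn holds, but (¬warn ∧ ¬reset) fails at k=4 → not this j.
No j in the window works → until fails.

Does not hold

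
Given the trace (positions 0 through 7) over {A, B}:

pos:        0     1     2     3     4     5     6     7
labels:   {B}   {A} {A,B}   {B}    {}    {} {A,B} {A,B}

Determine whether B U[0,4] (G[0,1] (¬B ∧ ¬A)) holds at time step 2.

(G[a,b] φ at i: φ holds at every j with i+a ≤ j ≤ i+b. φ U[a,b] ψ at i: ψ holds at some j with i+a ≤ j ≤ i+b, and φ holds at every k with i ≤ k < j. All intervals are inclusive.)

Holds

Need some j in [2,6] with G[0,1] (¬B ∧ ¬A), and B at every k in [2,j-1].
  j=2: G[0,1] (¬B ∧ ¬A) — fails at 2.
  j=3: G[0,1] (¬B ∧ ¬A) — fails at 3.
  j=4: G[0,1] (¬B ∧ ¬A) holds; B holds at every k in [2,3] → satisfied.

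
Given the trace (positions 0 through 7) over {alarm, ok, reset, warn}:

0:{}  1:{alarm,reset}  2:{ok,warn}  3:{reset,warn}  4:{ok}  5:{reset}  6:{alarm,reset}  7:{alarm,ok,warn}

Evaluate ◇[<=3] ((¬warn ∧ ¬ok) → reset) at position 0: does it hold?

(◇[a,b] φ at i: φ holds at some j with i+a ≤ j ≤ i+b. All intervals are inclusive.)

Check ((¬warn ∧ ¬ok) → reset) at each j in [0,3]:
  j=0: false
  j=1: true
  j=2: true
  j=3: true
Found at j=1 → formula holds.

True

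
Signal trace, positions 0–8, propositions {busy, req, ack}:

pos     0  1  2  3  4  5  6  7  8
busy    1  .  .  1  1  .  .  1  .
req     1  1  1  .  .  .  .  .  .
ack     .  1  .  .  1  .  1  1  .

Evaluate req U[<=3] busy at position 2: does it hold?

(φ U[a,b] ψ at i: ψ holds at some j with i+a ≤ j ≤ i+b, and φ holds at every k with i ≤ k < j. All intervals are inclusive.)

Need some j in [2,5] with busy, and req at every k in [2,j-1].
  j=2: busy false.
  j=3: busy holds; req holds at every k in [2,2] → satisfied.

True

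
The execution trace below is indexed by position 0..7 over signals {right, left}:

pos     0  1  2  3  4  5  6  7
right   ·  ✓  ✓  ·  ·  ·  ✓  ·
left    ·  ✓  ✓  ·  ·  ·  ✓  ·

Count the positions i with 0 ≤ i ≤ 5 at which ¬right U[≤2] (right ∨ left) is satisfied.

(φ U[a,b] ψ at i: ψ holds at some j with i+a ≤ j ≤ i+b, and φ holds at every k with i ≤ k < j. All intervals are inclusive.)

Evaluate at each i in [0,5]:
  i=0: ✓ (rhs at j=1; lhs holds on [0,0])
  i=1: ✓ (rhs at j=1)
  i=2: ✓ (rhs at j=2)
  i=3: ✗ (no rhs in [3,5])
  i=4: ✓ (rhs at j=6; lhs holds on [4,5])
  i=5: ✓ (rhs at j=6; lhs holds on [5,5])
Positions where it holds: {0, 1, 2, 4, 5} → 5.

5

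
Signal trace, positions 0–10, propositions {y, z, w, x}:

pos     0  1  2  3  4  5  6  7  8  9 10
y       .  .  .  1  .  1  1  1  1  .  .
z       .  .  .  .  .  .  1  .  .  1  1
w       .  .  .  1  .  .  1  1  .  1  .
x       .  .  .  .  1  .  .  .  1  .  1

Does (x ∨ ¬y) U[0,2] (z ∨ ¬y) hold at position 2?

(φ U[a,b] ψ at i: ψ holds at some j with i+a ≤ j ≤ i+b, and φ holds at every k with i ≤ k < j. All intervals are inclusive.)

Need some j in [2,4] with (z ∨ ¬y), and (x ∨ ¬y) at every k in [2,j-1].
  j=2: (z ∨ ¬y) holds; no prefix to check → satisfied.

Holds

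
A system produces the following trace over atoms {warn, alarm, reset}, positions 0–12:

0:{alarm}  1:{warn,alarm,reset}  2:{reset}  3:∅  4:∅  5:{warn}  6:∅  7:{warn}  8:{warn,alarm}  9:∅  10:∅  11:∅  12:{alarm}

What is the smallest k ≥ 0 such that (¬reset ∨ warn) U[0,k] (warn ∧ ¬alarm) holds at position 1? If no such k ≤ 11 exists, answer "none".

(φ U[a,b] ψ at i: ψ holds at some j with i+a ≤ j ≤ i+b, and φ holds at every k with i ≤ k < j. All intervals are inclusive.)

Need earliest j ≥ 1 with (warn ∧ ¬alarm), and (¬reset ∨ warn) at every k in [1,j-1].
  j=1: rhs fails.
  j=2: rhs fails.
  j=3: rhs fails.
  j=4: rhs fails.
  j=5: rhs holds but lhs fails at k=2.
  j=6: rhs fails.
  j=7: rhs holds but lhs fails at k=2.
  j=8: rhs fails.
  j=9: rhs fails.
  j=10: rhs fails.
  j=11: rhs fails.
  j=12: rhs fails.
No witness within the range → none.

none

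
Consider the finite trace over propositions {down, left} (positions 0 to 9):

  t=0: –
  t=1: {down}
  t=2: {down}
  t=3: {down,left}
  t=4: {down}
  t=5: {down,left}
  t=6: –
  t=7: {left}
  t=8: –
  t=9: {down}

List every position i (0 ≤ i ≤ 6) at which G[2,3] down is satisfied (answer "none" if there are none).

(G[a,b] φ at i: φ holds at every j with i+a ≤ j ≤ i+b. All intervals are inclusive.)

Evaluate at each i in [0,6]:
  i=0: ✓ (all of [2,3])
  i=1: ✓ (all of [3,4])
  i=2: ✓ (all of [4,5])
  i=3: ✗ (fails at j=6)
  i=4: ✗ (fails at j=6)
  i=5: ✗ (fails at j=7)
  i=6: ✗ (fails at j=8)

0, 1, 2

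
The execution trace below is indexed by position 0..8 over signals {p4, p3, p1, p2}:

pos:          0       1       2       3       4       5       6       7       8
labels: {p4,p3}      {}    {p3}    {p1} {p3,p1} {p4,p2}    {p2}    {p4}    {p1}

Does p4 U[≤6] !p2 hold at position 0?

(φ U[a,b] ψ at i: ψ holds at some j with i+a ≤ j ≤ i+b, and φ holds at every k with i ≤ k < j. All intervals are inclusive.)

Need some j in [0,6] with !p2, and p4 at every k in [0,j-1].
  j=0: !p2 holds; no prefix to check → satisfied.

Holds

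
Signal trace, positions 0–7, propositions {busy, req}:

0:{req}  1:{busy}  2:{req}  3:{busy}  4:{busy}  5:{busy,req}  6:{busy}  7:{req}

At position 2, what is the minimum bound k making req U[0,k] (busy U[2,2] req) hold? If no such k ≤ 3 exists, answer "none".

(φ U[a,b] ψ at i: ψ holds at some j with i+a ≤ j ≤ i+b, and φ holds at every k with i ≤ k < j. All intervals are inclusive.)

Need earliest j ≥ 2 with (busy U[2,2] req), and req at every k in [2,j-1].
  j=2: rhs fails.
  j=3: rhs holds; lhs holds on [2,2]. k = 1.

1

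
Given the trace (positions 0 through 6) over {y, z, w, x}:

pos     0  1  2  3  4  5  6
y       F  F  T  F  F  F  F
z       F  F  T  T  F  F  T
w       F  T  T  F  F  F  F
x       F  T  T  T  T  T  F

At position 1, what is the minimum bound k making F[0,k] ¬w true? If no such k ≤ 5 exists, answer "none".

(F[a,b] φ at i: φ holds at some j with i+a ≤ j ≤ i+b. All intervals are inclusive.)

2

Scan j = 1,2,… for ¬w:
  j=1: fails
  j=2: fails
  j=3: holds
First hit at j=3, so smallest k = 3-1 = 2.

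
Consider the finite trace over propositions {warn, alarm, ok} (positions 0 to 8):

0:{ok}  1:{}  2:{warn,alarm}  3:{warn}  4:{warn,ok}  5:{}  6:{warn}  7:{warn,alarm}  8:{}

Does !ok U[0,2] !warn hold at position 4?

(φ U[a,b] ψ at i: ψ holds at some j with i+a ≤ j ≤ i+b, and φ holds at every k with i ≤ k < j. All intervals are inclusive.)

Need some j in [4,6] with !warn, and !ok at every k in [4,j-1].
  j=4: !warn false.
  j=5: !warn holds, but !ok fails at k=4 → not this j.
  j=6: !warn false.
No j in the window works → until fails.

False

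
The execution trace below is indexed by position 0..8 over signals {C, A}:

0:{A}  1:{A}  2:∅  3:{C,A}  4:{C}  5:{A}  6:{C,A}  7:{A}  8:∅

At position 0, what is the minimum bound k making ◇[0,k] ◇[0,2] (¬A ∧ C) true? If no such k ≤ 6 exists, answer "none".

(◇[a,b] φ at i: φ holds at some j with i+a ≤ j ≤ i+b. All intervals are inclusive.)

2

Scan j = 0,1,… for ◇[0,2] (¬A ∧ C):
  j=0: fails
  j=1: fails
  j=2: holds
First hit at j=2, so smallest k = 2-0 = 2.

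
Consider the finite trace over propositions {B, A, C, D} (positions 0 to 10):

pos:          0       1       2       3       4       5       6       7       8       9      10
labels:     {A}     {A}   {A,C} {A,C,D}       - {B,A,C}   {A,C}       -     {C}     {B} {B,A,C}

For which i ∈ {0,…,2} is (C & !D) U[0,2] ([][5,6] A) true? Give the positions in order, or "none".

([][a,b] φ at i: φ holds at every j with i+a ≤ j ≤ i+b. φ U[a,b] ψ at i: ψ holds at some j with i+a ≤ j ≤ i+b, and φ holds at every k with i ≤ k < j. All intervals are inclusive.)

Evaluate at each i in [0,2]:
  i=0: ✓ (rhs at j=0)
  i=1: ✗ (no rhs in [1,3])
  i=2: ✗ (no rhs in [2,4])

0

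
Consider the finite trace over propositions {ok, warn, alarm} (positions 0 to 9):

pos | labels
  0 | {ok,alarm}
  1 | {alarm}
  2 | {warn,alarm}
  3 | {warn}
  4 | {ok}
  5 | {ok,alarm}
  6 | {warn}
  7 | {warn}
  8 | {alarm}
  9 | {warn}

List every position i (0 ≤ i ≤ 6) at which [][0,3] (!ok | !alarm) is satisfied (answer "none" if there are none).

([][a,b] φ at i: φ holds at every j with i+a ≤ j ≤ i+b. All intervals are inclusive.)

Evaluate at each i in [0,6]:
  i=0: ✗ (fails at j=0)
  i=1: ✓ (all of [1,4])
  i=2: ✗ (fails at j=5)
  i=3: ✗ (fails at j=5)
  i=4: ✗ (fails at j=5)
  i=5: ✗ (fails at j=5)
  i=6: ✓ (all of [6,9])

1, 6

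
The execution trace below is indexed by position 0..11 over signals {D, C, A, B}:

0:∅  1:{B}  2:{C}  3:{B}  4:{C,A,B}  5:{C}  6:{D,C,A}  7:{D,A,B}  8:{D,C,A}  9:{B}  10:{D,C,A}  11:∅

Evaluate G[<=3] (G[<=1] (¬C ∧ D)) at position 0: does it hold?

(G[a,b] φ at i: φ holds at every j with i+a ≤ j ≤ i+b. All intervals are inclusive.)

False

Check G[<=1] (¬C ∧ D) at every j in [0,3]:
  j=0: fails at 0
  j=1: fails at 1
  j=2: fails at 2
  j=3: fails at 3
Fails at j=0 → formula fails.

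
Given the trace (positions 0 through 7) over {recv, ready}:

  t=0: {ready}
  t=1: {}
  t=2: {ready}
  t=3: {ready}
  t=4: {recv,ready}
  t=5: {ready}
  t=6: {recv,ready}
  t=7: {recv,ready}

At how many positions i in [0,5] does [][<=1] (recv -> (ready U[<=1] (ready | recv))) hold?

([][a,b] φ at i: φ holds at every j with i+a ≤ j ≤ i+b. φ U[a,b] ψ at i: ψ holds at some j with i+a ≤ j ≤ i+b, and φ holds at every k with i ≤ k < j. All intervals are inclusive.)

6

Evaluate at each i in [0,5]:
  i=0: ✓ (all of [0,1])
  i=1: ✓ (all of [1,2])
  i=2: ✓ (all of [2,3])
  i=3: ✓ (all of [3,4])
  i=4: ✓ (all of [4,5])
  i=5: ✓ (all of [5,6])
Positions where it holds: {0, 1, 2, 3, 4, 5} → 6.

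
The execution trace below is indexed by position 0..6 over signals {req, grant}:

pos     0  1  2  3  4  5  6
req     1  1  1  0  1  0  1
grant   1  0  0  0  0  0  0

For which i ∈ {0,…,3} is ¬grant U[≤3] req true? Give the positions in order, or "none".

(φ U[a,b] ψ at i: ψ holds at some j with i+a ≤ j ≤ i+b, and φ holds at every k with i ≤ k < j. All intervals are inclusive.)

Evaluate at each i in [0,3]:
  i=0: ✓ (rhs at j=0)
  i=1: ✓ (rhs at j=1)
  i=2: ✓ (rhs at j=2)
  i=3: ✓ (rhs at j=4; lhs holds on [3,3])

0, 1, 2, 3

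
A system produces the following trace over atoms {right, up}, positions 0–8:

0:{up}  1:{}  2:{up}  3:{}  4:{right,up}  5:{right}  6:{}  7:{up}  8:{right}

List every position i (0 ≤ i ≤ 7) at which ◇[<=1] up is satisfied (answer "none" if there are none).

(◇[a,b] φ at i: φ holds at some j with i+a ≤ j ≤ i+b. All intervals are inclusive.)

0, 1, 2, 3, 4, 6, 7

Evaluate at each i in [0,7]:
  i=0: ✓ (witness j=0)
  i=1: ✓ (witness j=2)
  i=2: ✓ (witness j=2)
  i=3: ✓ (witness j=4)
  i=4: ✓ (witness j=4)
  i=5: ✗ (none in [5,6])
  i=6: ✓ (witness j=7)
  i=7: ✓ (witness j=7)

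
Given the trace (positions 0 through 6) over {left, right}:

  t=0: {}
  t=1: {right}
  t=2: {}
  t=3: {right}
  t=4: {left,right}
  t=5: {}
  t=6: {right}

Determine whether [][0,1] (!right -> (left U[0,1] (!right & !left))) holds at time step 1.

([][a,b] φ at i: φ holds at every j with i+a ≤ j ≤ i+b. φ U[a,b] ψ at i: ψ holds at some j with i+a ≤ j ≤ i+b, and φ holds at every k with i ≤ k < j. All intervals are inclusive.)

Check (!right -> (left U[0,1] (!right & !left))) at every j in [1,2]:
  j=1: antecedent false → ✓
  j=2: antecedent true; consequent holds → ✓
All positions satisfy it → formula holds.

Yes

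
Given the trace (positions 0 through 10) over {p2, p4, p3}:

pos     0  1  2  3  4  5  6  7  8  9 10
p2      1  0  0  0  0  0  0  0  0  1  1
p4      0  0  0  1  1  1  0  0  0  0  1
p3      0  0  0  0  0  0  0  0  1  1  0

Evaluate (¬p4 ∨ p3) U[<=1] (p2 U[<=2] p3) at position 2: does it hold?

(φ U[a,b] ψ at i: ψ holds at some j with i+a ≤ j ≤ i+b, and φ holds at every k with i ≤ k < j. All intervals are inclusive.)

Does not hold

Need some j in [2,3] with (p2 U[<=2] p3), and (¬p4 ∨ p3) at every k in [2,j-1].
  j=2: (p2 U[<=2] p3) — fails.
  j=3: (p2 U[<=2] p3) — fails.
No j in the window works → until fails.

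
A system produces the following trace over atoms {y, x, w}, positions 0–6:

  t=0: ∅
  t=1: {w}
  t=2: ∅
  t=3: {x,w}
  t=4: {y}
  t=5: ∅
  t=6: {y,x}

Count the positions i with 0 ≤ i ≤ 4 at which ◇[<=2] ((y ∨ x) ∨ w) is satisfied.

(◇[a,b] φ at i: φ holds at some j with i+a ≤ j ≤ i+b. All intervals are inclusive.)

5

Evaluate at each i in [0,4]:
  i=0: ✓ (witness j=1)
  i=1: ✓ (witness j=1)
  i=2: ✓ (witness j=3)
  i=3: ✓ (witness j=3)
  i=4: ✓ (witness j=4)
Positions where it holds: {0, 1, 2, 3, 4} → 5.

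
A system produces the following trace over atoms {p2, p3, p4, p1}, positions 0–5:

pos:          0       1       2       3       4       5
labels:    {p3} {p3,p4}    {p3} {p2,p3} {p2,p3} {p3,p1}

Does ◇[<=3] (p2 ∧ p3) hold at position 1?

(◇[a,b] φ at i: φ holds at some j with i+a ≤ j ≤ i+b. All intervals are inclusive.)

Check (p2 ∧ p3) at each j in [1,4]:
  j=1: false
  j=2: false
  j=3: true
  j=4: true
Found at j=3 → formula holds.

Yes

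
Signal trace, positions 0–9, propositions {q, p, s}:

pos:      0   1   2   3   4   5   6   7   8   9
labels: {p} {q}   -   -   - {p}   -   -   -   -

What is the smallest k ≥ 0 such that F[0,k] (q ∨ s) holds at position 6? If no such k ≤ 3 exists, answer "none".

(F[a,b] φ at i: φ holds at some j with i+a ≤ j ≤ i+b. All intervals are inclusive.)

none

Scan j = 6,7,… for (q ∨ s):
  j=6: fails
  j=7: fails
  j=8: fails
  j=9: fails
No j in [6,9] satisfies it → none.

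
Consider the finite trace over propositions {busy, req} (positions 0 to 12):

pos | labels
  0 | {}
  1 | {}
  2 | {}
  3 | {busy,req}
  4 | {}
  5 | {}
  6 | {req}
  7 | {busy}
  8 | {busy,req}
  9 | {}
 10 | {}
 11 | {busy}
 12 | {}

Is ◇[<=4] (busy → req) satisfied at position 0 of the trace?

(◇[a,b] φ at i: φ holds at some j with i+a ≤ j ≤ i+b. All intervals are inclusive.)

Holds

Check (busy → req) at each j in [0,4]:
  j=0: true
  j=1: true
  j=2: true
  j=3: true
  j=4: true
Found at j=0 → formula holds.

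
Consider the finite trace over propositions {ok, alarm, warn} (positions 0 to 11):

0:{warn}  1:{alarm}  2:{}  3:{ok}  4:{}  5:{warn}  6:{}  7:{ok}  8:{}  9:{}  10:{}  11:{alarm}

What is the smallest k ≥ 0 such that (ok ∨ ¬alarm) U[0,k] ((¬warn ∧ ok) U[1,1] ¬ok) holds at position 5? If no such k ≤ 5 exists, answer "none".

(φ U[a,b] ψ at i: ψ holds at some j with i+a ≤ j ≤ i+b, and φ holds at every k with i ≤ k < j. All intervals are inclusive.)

2

Need earliest j ≥ 5 with ((¬warn ∧ ok) U[1,1] ¬ok), and (ok ∨ ¬alarm) at every k in [5,j-1].
  j=5: rhs fails.
  j=6: rhs fails.
  j=7: rhs holds; lhs holds on [5,6]. k = 2.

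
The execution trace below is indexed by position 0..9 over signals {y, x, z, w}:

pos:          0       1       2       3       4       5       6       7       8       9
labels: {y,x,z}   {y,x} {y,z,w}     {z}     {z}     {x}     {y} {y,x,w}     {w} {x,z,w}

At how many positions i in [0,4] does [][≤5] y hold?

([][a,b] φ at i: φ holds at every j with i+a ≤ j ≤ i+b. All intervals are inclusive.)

0

Evaluate at each i in [0,4]:
  i=0: ✗ (fails at j=3)
  i=1: ✗ (fails at j=3)
  i=2: ✗ (fails at j=3)
  i=3: ✗ (fails at j=3)
  i=4: ✗ (fails at j=4)
Positions where it holds: {} → 0.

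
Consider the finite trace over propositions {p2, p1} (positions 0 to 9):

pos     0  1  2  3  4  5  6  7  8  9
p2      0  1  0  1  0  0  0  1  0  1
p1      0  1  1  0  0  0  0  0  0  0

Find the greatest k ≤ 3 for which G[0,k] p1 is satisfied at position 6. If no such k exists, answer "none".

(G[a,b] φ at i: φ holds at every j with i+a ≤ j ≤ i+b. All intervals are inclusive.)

p1 must hold from j=6 onward; find where it first fails.
  j=6: fails → no k works.

none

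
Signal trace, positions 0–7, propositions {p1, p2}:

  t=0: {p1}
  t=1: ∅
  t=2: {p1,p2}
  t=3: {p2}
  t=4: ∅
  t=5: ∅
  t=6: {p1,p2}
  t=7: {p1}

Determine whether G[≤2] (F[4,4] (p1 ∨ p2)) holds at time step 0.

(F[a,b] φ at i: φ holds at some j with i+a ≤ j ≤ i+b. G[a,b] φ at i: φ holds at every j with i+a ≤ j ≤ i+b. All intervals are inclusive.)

No

Check F[4,4] (p1 ∨ p2) at every j in [0,2]:
  j=0: fails (none in [4,4])
  j=1: fails (none in [5,5])
  j=2: holds (witness at 6)
Fails at j=0 → formula fails.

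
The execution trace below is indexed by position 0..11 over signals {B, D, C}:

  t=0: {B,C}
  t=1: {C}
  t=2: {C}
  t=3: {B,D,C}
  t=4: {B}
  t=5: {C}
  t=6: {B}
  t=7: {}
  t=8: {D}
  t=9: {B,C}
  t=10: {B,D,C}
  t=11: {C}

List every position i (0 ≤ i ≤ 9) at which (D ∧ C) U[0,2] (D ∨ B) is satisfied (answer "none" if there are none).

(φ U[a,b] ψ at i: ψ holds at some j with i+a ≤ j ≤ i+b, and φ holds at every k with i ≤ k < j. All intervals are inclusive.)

0, 3, 4, 6, 8, 9

Evaluate at each i in [0,9]:
  i=0: ✓ (rhs at j=0)
  i=1: ✗ (lhs fails at k=1 before rhs at j=3)
  i=2: ✗ (lhs fails at k=2 before rhs at j=3)
  i=3: ✓ (rhs at j=3)
  i=4: ✓ (rhs at j=4)
  i=5: ✗ (lhs fails at k=5 before rhs at j=6)
  i=6: ✓ (rhs at j=6)
  i=7: ✗ (lhs fails at k=7 before rhs at j=8)
  i=8: ✓ (rhs at j=8)
  i=9: ✓ (rhs at j=9)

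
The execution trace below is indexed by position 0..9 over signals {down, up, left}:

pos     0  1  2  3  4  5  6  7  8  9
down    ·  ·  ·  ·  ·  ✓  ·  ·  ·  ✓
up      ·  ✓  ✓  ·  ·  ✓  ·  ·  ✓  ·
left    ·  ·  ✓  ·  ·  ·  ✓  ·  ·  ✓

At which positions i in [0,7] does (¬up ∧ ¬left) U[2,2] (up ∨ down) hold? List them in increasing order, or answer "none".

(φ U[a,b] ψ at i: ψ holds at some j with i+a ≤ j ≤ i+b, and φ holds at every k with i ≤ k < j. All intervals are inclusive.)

3

Evaluate at each i in [0,7]:
  i=0: ✗ (lhs fails at k=1 before rhs at j=2)
  i=1: ✗ (no rhs in [3,3])
  i=2: ✗ (no rhs in [4,4])
  i=3: ✓ (rhs at j=5; lhs holds on [3,4])
  i=4: ✗ (no rhs in [6,6])
  i=5: ✗ (no rhs in [7,7])
  i=6: ✗ (lhs fails at k=6 before rhs at j=8)
  i=7: ✗ (lhs fails at k=8 before rhs at j=9)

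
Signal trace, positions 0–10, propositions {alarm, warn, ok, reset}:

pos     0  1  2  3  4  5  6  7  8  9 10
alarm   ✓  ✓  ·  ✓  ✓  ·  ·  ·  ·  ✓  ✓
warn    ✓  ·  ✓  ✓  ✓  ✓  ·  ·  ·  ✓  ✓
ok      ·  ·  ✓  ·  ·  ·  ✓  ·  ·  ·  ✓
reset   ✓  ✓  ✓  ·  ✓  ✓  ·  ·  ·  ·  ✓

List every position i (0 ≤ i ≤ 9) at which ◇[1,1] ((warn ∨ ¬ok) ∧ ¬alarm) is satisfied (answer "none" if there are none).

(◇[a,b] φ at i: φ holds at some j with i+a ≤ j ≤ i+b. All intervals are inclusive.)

1, 4, 6, 7

Evaluate at each i in [0,9]:
  i=0: ✗ (none in [1,1])
  i=1: ✓ (witness j=2)
  i=2: ✗ (none in [3,3])
  i=3: ✗ (none in [4,4])
  i=4: ✓ (witness j=5)
  i=5: ✗ (none in [6,6])
  i=6: ✓ (witness j=7)
  i=7: ✓ (witness j=8)
  i=8: ✗ (none in [9,9])
  i=9: ✗ (none in [10,10])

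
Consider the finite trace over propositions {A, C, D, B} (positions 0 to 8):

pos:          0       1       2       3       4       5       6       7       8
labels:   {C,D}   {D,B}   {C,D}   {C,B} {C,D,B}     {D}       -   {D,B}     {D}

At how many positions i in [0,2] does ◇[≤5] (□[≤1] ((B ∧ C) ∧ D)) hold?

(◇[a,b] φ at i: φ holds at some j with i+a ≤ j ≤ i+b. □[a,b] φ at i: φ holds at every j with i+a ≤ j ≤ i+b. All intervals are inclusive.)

0

Evaluate at each i in [0,2]:
  i=0: ✗ (none in [0,5])
  i=1: ✗ (none in [1,6])
  i=2: ✗ (none in [2,7])
Positions where it holds: {} → 0.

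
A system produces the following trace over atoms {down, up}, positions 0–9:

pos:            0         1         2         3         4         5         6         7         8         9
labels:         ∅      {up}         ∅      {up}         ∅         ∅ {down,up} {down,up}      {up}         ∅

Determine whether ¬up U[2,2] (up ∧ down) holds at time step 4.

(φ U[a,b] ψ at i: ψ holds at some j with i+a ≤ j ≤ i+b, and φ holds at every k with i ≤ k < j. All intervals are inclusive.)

Need some j in [6,6] with (up ∧ down), and ¬up at every k in [4,j-1].
  j=6: (up ∧ down) holds; ¬up holds at every k in [4,5] → satisfied.

True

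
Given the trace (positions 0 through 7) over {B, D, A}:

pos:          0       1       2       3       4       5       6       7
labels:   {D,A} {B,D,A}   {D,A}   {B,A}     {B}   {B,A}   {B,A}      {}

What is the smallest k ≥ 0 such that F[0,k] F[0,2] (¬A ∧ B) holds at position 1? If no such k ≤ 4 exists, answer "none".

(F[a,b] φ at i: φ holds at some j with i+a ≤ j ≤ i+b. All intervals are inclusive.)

Scan j = 1,2,… for F[0,2] (¬A ∧ B):
  j=1: fails
  j=2: holds
First hit at j=2, so smallest k = 2-1 = 1.

1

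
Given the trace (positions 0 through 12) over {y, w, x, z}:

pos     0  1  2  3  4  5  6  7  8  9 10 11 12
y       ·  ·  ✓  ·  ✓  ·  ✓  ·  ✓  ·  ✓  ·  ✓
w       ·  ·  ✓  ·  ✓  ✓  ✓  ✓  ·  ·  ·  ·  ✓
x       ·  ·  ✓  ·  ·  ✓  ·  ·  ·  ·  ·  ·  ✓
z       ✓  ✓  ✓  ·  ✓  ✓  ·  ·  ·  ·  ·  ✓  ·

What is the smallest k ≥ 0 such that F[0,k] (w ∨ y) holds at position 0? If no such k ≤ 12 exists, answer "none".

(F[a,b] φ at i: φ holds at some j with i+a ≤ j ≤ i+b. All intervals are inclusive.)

2

Scan j = 0,1,… for (w ∨ y):
  j=0: fails
  j=1: fails
  j=2: holds
First hit at j=2, so smallest k = 2-0 = 2.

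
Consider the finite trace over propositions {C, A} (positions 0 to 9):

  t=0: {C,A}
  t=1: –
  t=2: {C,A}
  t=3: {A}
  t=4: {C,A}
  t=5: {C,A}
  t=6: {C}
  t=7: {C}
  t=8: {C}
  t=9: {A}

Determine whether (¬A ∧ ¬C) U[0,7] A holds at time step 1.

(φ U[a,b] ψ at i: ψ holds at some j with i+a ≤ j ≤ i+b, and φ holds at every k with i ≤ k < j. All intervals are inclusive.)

True

Need some j in [1,8] with A, and (¬A ∧ ¬C) at every k in [1,j-1].
  j=1: A false.
  j=2: A holds; (¬A ∧ ¬C) holds at every k in [1,1] → satisfied.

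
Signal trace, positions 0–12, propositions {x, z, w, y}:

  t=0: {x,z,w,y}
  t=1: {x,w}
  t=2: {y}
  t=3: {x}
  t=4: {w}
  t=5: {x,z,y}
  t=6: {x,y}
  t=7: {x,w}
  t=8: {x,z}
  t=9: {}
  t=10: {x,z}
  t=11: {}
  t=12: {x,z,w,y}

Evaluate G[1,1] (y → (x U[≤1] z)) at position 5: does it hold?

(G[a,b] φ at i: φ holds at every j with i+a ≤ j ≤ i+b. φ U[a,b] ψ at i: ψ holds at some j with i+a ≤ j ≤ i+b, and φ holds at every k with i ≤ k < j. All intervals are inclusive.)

No

Check (y → (x U[≤1] z)) at every j in [6,6]:
  j=6: antecedent true; consequent fails → ✗
Fails at j=6 → formula fails.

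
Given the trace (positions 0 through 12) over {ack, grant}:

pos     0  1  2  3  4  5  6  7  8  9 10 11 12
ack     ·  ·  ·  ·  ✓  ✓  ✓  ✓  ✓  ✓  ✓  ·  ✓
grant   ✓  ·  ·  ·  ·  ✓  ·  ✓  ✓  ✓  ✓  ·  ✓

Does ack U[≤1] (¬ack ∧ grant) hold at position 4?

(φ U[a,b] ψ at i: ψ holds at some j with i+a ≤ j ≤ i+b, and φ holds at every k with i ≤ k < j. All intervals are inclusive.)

Need some j in [4,5] with (¬ack ∧ grant), and ack at every k in [4,j-1].
  j=4: (¬ack ∧ grant) false.
  j=5: (¬ack ∧ grant) false.
No j in the window works → until fails.

Does not hold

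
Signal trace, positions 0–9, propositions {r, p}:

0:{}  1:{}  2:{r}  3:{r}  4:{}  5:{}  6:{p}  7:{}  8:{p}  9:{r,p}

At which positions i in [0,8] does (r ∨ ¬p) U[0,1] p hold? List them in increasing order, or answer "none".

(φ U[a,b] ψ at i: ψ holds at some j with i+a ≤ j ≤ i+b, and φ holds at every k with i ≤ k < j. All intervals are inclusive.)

5, 6, 7, 8

Evaluate at each i in [0,8]:
  i=0: ✗ (no rhs in [0,1])
  i=1: ✗ (no rhs in [1,2])
  i=2: ✗ (no rhs in [2,3])
  i=3: ✗ (no rhs in [3,4])
  i=4: ✗ (no rhs in [4,5])
  i=5: ✓ (rhs at j=6; lhs holds on [5,5])
  i=6: ✓ (rhs at j=6)
  i=7: ✓ (rhs at j=8; lhs holds on [7,7])
  i=8: ✓ (rhs at j=8)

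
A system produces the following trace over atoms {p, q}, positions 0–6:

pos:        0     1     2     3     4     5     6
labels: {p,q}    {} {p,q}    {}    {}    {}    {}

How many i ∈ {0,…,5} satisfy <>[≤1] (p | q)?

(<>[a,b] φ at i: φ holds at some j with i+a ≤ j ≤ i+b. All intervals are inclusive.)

3

Evaluate at each i in [0,5]:
  i=0: ✓ (witness j=0)
  i=1: ✓ (witness j=2)
  i=2: ✓ (witness j=2)
  i=3: ✗ (none in [3,4])
  i=4: ✗ (none in [4,5])
  i=5: ✗ (none in [5,6])
Positions where it holds: {0, 1, 2} → 3.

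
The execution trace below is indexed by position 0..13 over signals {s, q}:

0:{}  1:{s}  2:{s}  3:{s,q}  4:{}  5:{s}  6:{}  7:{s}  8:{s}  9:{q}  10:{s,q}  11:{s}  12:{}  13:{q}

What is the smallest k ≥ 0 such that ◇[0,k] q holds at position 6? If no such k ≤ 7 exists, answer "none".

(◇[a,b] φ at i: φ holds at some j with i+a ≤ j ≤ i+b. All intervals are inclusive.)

3

Scan j = 6,7,… for q:
  j=6: fails
  j=7: fails
  j=8: fails
  j=9: holds
First hit at j=9, so smallest k = 9-6 = 3.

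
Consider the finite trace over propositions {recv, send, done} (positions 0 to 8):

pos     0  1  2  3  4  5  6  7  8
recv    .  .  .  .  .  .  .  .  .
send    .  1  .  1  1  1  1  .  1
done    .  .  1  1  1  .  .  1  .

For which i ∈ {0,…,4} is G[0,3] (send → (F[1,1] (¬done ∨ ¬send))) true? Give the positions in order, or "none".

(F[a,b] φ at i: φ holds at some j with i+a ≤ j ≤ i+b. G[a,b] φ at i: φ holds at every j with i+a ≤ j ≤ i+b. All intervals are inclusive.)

Evaluate at each i in [0,4]:
  i=0: ✗ (fails at j=3)
  i=1: ✗ (fails at j=3)
  i=2: ✗ (fails at j=3)
  i=3: ✗ (fails at j=3)
  i=4: ✓ (all of [4,7])

4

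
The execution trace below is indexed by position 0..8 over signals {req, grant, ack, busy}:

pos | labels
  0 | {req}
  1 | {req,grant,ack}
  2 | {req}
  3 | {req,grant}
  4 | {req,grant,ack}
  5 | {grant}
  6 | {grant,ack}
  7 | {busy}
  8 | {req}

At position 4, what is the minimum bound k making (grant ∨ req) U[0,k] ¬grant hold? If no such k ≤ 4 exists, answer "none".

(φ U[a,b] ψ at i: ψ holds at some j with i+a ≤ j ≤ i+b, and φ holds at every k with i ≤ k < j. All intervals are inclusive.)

3

Need earliest j ≥ 4 with ¬grant, and (grant ∨ req) at every k in [4,j-1].
  j=4: rhs fails.
  j=5: rhs fails.
  j=6: rhs fails.
  j=7: rhs holds; lhs holds on [4,6]. k = 3.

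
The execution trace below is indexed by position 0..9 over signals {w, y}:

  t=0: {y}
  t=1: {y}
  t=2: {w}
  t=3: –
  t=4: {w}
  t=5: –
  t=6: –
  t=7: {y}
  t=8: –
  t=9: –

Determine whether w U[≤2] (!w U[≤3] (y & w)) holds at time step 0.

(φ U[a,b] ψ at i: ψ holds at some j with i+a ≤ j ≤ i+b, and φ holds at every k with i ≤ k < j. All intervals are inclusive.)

Does not hold

Need some j in [0,2] with (!w U[≤3] (y & w)), and w at every k in [0,j-1].
  j=0: (!w U[≤3] (y & w)) — fails.
  j=1: (!w U[≤3] (y & w)) — fails.
  j=2: (!w U[≤3] (y & w)) — fails.
No j in the window works → until fails.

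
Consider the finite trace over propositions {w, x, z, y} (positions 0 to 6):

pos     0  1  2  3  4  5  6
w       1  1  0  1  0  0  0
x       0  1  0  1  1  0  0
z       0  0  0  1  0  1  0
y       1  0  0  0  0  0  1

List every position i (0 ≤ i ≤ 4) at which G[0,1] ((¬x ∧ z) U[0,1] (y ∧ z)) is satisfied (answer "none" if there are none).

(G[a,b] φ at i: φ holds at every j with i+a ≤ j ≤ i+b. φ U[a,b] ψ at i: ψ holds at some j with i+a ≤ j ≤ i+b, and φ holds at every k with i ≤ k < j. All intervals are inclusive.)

none

Evaluate at each i in [0,4]:
  i=0: ✗ (fails at j=0)
  i=1: ✗ (fails at j=1)
  i=2: ✗ (fails at j=2)
  i=3: ✗ (fails at j=3)
  i=4: ✗ (fails at j=4)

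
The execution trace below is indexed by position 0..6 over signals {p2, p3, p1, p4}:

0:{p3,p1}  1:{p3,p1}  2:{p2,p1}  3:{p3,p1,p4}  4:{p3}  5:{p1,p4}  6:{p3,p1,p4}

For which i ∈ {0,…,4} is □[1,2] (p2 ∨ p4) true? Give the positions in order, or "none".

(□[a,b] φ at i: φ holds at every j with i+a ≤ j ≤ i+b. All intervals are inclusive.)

1, 4

Evaluate at each i in [0,4]:
  i=0: ✗ (fails at j=1)
  i=1: ✓ (all of [2,3])
  i=2: ✗ (fails at j=4)
  i=3: ✗ (fails at j=4)
  i=4: ✓ (all of [5,6])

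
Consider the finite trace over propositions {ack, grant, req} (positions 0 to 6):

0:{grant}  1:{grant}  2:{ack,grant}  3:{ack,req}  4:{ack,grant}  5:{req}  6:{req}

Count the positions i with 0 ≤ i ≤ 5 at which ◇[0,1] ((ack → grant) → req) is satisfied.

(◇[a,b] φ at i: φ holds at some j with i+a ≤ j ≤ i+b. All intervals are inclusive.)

4

Evaluate at each i in [0,5]:
  i=0: ✗ (none in [0,1])
  i=1: ✗ (none in [1,2])
  i=2: ✓ (witness j=3)
  i=3: ✓ (witness j=3)
  i=4: ✓ (witness j=5)
  i=5: ✓ (witness j=5)
Positions where it holds: {2, 3, 4, 5} → 4.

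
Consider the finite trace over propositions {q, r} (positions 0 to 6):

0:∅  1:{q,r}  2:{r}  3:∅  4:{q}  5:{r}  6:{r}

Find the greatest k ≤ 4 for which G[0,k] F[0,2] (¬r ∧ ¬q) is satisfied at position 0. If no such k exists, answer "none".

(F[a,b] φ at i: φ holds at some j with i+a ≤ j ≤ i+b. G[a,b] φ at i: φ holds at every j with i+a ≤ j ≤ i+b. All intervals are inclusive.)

F[0,2] (¬r ∧ ¬q) must hold from j=0 onward; find where it first fails.
  j=0: holds
  j=1: holds
  j=2: holds
  j=3: holds
  j=4: fails
Holds on [0,3], so largest k = 3.

3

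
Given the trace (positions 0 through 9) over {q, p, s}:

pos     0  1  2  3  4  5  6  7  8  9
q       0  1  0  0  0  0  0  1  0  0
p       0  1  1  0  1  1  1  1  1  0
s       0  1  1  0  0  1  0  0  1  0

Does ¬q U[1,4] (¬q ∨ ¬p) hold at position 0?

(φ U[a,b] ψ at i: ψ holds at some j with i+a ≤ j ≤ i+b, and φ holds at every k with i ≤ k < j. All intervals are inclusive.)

Does not hold

Need some j in [1,4] with (¬q ∨ ¬p), and ¬q at every k in [0,j-1].
  j=1: (¬q ∨ ¬p) false.
  j=2: (¬q ∨ ¬p) holds, but ¬q fails at k=1 → not this j.
  j=3: (¬q ∨ ¬p) holds, but ¬q fails at k=1 → not this j.
  j=4: (¬q ∨ ¬p) holds, but ¬q fails at k=1 → not this j.
No j in the window works → until fails.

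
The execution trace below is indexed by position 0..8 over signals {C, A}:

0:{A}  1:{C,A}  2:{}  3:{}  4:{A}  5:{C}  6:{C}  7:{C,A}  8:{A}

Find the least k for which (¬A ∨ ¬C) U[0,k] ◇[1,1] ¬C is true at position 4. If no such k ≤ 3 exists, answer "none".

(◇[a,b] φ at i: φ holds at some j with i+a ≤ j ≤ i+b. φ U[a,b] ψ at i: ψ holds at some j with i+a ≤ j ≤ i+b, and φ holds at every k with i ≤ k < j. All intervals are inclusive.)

Need earliest j ≥ 4 with ◇[1,1] ¬C, and (¬A ∨ ¬C) at every k in [4,j-1].
  j=4: rhs fails.
  j=5: rhs fails.
  j=6: rhs fails.
  j=7: rhs holds; lhs holds on [4,6]. k = 3.

3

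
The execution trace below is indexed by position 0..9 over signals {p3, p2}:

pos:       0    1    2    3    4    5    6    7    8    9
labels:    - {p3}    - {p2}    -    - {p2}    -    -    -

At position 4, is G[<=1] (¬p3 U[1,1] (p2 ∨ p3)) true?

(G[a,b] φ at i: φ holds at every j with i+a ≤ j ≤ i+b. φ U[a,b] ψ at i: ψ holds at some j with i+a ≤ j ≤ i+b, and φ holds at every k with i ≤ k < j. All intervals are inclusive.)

Check (¬p3 U[1,1] (p2 ∨ p3)) at every j in [4,5]:
  j=4: fails
  j=5: holds
Fails at j=4 → formula fails.

Does not hold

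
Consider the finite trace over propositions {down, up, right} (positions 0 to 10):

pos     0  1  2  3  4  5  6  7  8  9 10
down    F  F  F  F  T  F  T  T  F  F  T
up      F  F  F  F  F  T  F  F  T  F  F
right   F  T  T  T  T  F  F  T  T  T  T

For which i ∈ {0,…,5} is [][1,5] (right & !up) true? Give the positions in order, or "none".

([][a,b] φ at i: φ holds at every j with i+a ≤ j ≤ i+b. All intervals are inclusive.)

Evaluate at each i in [0,5]:
  i=0: ✗ (fails at j=5)
  i=1: ✗ (fails at j=5)
  i=2: ✗ (fails at j=5)
  i=3: ✗ (fails at j=5)
  i=4: ✗ (fails at j=5)
  i=5: ✗ (fails at j=6)

none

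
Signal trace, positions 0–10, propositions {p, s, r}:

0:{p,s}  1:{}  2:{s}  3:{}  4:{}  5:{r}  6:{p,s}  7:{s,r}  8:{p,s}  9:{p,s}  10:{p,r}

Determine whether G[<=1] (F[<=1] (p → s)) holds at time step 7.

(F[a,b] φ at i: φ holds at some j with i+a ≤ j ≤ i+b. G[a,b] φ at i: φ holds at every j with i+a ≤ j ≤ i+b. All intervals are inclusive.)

Check F[<=1] (p → s) at every j in [7,8]:
  j=7: holds (witness at 7)
  j=8: holds (witness at 8)
All positions satisfy it → formula holds.

Yes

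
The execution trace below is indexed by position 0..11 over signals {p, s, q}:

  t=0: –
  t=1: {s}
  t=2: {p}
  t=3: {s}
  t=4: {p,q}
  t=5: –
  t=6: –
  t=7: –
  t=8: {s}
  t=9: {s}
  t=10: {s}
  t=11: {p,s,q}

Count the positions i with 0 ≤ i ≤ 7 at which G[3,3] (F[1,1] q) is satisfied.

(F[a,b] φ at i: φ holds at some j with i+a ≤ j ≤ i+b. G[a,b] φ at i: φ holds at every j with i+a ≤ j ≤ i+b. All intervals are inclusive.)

Evaluate at each i in [0,7]:
  i=0: ✓ (all of [3,3])
  i=1: ✗ (fails at j=4)
  i=2: ✗ (fails at j=5)
  i=3: ✗ (fails at j=6)
  i=4: ✗ (fails at j=7)
  i=5: ✗ (fails at j=8)
  i=6: ✗ (fails at j=9)
  i=7: ✓ (all of [10,10])
Positions where it holds: {0, 7} → 2.

2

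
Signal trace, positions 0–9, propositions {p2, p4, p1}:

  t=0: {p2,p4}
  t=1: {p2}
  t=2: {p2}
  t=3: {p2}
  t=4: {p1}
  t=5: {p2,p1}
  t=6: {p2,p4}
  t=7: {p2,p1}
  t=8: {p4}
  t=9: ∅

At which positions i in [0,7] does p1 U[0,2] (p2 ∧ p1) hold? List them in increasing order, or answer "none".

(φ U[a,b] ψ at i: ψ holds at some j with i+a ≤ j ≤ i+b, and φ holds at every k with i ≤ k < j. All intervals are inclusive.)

Evaluate at each i in [0,7]:
  i=0: ✗ (no rhs in [0,2])
  i=1: ✗ (no rhs in [1,3])
  i=2: ✗ (no rhs in [2,4])
  i=3: ✗ (lhs fails at k=3 before rhs at j=5)
  i=4: ✓ (rhs at j=5; lhs holds on [4,4])
  i=5: ✓ (rhs at j=5)
  i=6: ✗ (lhs fails at k=6 before rhs at j=7)
  i=7: ✓ (rhs at j=7)

4, 5, 7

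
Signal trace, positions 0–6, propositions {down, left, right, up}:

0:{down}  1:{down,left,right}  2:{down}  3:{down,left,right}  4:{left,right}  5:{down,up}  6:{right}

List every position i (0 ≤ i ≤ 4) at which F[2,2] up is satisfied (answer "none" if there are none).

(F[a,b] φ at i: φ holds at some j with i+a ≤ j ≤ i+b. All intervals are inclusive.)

Evaluate at each i in [0,4]:
  i=0: ✗ (none in [2,2])
  i=1: ✗ (none in [3,3])
  i=2: ✗ (none in [4,4])
  i=3: ✓ (witness j=5)
  i=4: ✗ (none in [6,6])

3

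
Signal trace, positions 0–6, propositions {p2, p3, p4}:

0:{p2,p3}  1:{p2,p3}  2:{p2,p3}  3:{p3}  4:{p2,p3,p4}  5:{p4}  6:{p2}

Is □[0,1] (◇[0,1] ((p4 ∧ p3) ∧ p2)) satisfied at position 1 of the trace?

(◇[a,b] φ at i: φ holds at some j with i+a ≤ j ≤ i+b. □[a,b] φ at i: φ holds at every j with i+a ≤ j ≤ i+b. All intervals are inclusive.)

False

Check ◇[0,1] ((p4 ∧ p3) ∧ p2) at every j in [1,2]:
  j=1: fails (none in [1,2])
  j=2: fails (none in [2,3])
Fails at j=1 → formula fails.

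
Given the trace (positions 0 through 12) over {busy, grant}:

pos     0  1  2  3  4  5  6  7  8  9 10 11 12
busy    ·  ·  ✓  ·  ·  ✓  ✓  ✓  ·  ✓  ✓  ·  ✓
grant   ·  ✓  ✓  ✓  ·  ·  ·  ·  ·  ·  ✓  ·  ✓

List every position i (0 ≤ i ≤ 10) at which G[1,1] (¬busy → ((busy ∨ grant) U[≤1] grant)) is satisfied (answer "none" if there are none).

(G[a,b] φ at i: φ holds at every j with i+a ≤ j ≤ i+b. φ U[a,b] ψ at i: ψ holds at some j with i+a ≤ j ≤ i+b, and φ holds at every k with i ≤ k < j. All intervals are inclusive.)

Evaluate at each i in [0,10]:
  i=0: ✓ (all of [1,1])
  i=1: ✓ (all of [2,2])
  i=2: ✓ (all of [3,3])
  i=3: ✗ (fails at j=4)
  i=4: ✓ (all of [5,5])
  i=5: ✓ (all of [6,6])
  i=6: ✓ (all of [7,7])
  i=7: ✗ (fails at j=8)
  i=8: ✓ (all of [9,9])
  i=9: ✓ (all of [10,10])
  i=10: ✗ (fails at j=11)

0, 1, 2, 4, 5, 6, 8, 9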